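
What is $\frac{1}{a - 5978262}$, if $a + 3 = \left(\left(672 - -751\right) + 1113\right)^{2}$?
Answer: $\frac{1}{453031} \approx 2.2074 \cdot 10^{-6}$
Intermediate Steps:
$a = 6431293$ ($a = -3 + \left(\left(672 - -751\right) + 1113\right)^{2} = -3 + \left(\left(672 + 751\right) + 1113\right)^{2} = -3 + \left(1423 + 1113\right)^{2} = -3 + 2536^{2} = -3 + 6431296 = 6431293$)
$\frac{1}{a - 5978262} = \frac{1}{6431293 - 5978262} = \frac{1}{453031}$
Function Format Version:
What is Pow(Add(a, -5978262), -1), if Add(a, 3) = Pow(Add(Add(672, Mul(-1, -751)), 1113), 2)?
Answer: Rational(1, 453031) ≈ 2.2074e-6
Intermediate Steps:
a = 6431293 (a = Add(-3, Pow(Add(Add(672, Mul(-1, -751)), 1113), 2)) = Add(-3, Pow(Add(Add(672, 751), 1113), 2)) = Add(-3, Pow(Add(1423, 1113), 2)) = Add(-3, Pow(2536, 2)) = Add(-3, 6431296) = 6431293)
Pow(Add(a, -5978262), -1) = Pow(Add(6431293, -5978262), -1) = Pow(453031, -1) = Rational(1, 453031)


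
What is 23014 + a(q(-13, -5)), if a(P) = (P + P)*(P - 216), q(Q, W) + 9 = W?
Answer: 29454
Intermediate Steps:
q(Q, W) = -9 + W
a(P) = 2*P*(-216 + P) (a(P) = (2*P)*(-216 + P) = 2*P*(-216 + P))
23014 + a(q(-13, -5)) = 23014 + 2*(-9 - 5)*(-216 + (-9 - 5)) = 23014 + 2*(-14)*(-216 - 14) = 23014 + 2*(-14)*(-230) = 23014 + 6440 = 29454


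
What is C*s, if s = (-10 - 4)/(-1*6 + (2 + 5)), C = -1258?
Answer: 17612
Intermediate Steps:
s = -14 (s = -14/(-6 + 7) = -14/1 = -14*1 = -14)
C*s = -1258*(-14) = 17612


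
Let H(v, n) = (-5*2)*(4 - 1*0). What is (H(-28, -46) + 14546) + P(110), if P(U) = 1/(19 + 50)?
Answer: 1000915/69 ≈ 14506.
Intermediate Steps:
H(v, n) = -40 (H(v, n) = -10*(4 + 0) = -10*4 = -40)
P(U) = 1/69
(H(-28, -46) + 14546) + P(110) = (-40 + 14546) + 1/69 = 14506 + 1/69 = 1000915/69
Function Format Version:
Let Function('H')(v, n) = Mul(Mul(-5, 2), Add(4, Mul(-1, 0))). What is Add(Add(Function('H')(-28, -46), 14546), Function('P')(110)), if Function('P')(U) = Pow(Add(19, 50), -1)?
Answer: Rational(1000915, 69) ≈ 14506.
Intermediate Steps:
Function('H')(v, n) = -40 (Function('H')(v, n) = Mul(-10, Add(4, 0)) = Mul(-10, 4) = -40)
Function('P')(U) = Rational(1, 69) (Function('P')(U) = Pow(69, -1) = Rational(1, 69))
Add(Add(Function('H')(-28, -46), 14546), Function('P')(110)) = Add(Add(-40, 14546), Rational(1, 69)) = Add(14506, Rational(1, 69)) = Rational(1000915, 69)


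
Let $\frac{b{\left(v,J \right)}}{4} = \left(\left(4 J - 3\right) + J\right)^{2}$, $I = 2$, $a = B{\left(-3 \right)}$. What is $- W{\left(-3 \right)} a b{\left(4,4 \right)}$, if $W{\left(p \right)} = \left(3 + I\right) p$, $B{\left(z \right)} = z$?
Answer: $-52020$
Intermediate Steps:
$a = -3$
$W{\left(p \right)} = 5 p$ ($W{\left(p \right)} = \left(3 + 2\right) p = 5 p$)
$b{\left(v,J \right)} = 4 \left(-3 + 5 J\right)^{2}$ ($b{\left(v,J \right)} = 4 \left(\left(4 J - 3\right) + J\right)^{2} = 4 \left(\left(-3 + 4 J\right) + J\right)^{2} = 4 \left(-3 + 5 J\right)^{2}$)
$- W{\left(-3 \right)} a b{\left(4,4 \right)} = - 5 \left(-3\right) \left(-3\right) 4 \left(-3 + 5 \cdot 4\right)^{2} = - \left(-15\right) \left(-3\right) 4 \left(-3 + 20\right)^{2} = - 45 \cdot 4 \cdot 17^{2} = - 45 \cdot 4 \cdot 289 = - 45 \cdot 1156 = \left(-1\right) 52020 = -52020$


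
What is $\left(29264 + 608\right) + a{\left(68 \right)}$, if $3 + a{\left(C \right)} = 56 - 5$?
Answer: $29920$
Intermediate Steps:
$a{\left(C \right)} = 48$ ($a{\left(C \right)} = -3 + \left(56 - 5\right) = -3 + 51 = 48$)
$\left(29264 + 608\right) + a{\left(68 \right)} = \left(29264 + 608\right) + 48 = 29872 + 48 = 29920$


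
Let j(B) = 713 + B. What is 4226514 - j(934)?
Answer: 4224867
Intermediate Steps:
4226514 - j(934) = 4226514 - (713 + 934) = 4226514 - 1*1647 = 4226514 - 1647 = 4224867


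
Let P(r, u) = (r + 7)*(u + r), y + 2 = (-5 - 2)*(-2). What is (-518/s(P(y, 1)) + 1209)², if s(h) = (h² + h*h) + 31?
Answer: 21772986502498729/14895958401 ≈ 1.4617e+6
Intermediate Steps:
y = 12 (y = -2 + (-5 - 2)*(-2) = -2 - 7*(-2) = -2 + 14 = 12)
P(r, u) = (7 + r)*(r + u)
s(h) = 31 + 2*h² (s(h) = (h² + h²) + 31 = 2*h² + 31 = 31 + 2*h²)
(-518/s(P(y, 1)) + 1209)² = (-518/(31 + 2*(12² + 7*12 + 7*1 + 12*1)²) + 1209)² = (-518/(31 + 2*(144 + 84 + 7 + 12)²) + 1209)² = (-518/(31 + 2*247²) + 1209)² = (-518/(31 + 2*61009) + 1209)² = (-518/(31 + 122018) + 1209)² = (-518/122049 + 1209)² = (147556723/122049)² = 21772986502498729/14895958401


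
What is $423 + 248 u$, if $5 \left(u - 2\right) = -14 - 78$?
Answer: $- \frac{18221}{5} \approx -3644.2$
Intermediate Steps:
$u = - \frac{82}{5}$ ($u = 2 + \frac{-14 - 78}{5} = 2 + \frac{1}{5} \left(-92\right) = 2 - \frac{92}{5} = - \frac{82}{5} \approx -16.4$)
$423 + 248 u = 423 + 248 \left(- \frac{82}{5}\right) = 423 - \frac{20336}{5} = - \frac{18221}{5}$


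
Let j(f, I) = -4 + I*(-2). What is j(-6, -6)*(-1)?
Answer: -8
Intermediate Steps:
j(f, I) = -4 - 2*I
j(-6, -6)*(-1) = (-4 - 2*(-6))*(-1) = (-4 + 12)*(-1) = 8*(-1) = -8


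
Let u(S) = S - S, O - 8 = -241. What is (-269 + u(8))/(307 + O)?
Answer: -269/74 ≈ -3.6351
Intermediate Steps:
O = -233 (O = 8 - 241 = -233)
u(S) = 0
(-269 + u(8))/(307 + O) = (-269 + 0)/(307 - 233) = -269/74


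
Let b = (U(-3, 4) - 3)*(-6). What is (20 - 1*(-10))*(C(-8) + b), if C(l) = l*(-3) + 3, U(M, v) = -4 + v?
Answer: 1350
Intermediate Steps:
C(l) = 3 - 3*l (C(l) = -3*l + 3 = 3 - 3*l)
b = 18 (b = ((-4 + 4) - 3)*(-6) = (0 - 3)*(-6) = -3*(-6) = 18)
(20 - 1*(-10))*(C(-8) + b) = (20 - 1*(-10))*((3 - 3*(-8)) + 18) = (20 + 10)*((3 + 24) + 18) = 30*(27 + 18) = 30*45 = 1350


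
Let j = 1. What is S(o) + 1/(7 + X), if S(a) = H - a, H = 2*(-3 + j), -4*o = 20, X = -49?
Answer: 41/42 ≈ 0.97619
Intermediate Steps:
o = -5 (o = -¼*20 = -5)
H = -4 (H = 2*(-3 + 1) = 2*(-2) = -4)
S(a) = -4 - a
S(o) + 1/(7 + X) = (-4 - 1*(-5)) + 1/(7 - 49) = (-4 + 5) + 1/(-42) = 1 - 1/42 = 41/42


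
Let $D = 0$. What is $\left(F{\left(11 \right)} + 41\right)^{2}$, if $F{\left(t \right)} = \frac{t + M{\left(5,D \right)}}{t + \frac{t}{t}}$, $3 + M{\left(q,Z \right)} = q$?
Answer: $\frac{255025}{144} \approx 1771.0$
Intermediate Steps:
$M{\left(q,Z \right)} = -3 + q$
$F{\left(t \right)} = \frac{2 + t}{1 + t}$ ($F{\left(t \right)} = \frac{t + \left(-3 + 5\right)}{t + \frac{t}{t}} = \frac{t + 2}{t + 1} = \frac{2 + t}{1 + t}$)
$\left(F{\left(11 \right)} + 41\right)^{2} = \left(\frac{2 + 11}{1 + 11} + 41\right)^{2} = \left(\frac{1}{12} \cdot 13 + 41\right)^{2} = \left(\frac{13}{12} + 41\right)^{2} = \left(\frac{505}{12}\right)^{2} = \frac{255025}{144}$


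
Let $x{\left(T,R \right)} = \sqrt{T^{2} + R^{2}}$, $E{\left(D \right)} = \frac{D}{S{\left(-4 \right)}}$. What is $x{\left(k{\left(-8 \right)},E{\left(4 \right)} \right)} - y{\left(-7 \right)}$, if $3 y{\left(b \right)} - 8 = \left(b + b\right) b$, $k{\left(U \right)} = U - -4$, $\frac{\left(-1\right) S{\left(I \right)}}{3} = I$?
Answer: $- \frac{106}{3} + \frac{\sqrt{145}}{3} \approx -31.319$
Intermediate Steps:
$S{\left(I \right)} = - 3 I$
$k{\left(U \right)} = 4 + U$ ($k{\left(U \right)} = U + 4 = 4 + U$)
$E{\left(D \right)} = \frac{D}{12}$ ($E{\left(D \right)} = \frac{D}{\left(-3\right) \left(-4\right)} = \frac{D}{12}$)
$y{\left(b \right)} = \frac{8}{3} + \frac{2 b^{2}}{3}$ ($y{\left(b \right)} = \frac{8}{3} + \frac{\left(b + b\right) b}{3} = \frac{8}{3} + \frac{2 b b}{3} = \frac{8}{3} + \frac{2 b^{2}}{3}$)
$x{\left(T,R \right)} = \sqrt{R^{2} + T^{2}}$
$x{\left(k{\left(-8 \right)},E{\left(4 \right)} \right)} - y{\left(-7 \right)} = \sqrt{\left(\frac{1}{12} \cdot 4\right)^{2} + \left(4 - 8\right)^{2}} - \left(\frac{8}{3} + \frac{2 \left(-7\right)^{2}}{3}\right) = \sqrt{\left(\frac{1}{3}\right)^{2} + \left(-4\right)^{2}} - \left(\frac{8}{3} + \frac{2}{3} \cdot 49\right) = \sqrt{\frac{1}{9} + 16} - \left(\frac{8}{3} + \frac{98}{3}\right) = \sqrt{\frac{145}{9}} - \frac{106}{3} = \frac{\sqrt{145}}{3} - \frac{106}{3} = - \frac{106}{3} + \frac{\sqrt{145}}{3}$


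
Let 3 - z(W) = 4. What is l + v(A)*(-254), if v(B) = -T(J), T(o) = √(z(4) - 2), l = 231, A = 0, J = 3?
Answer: 231 + 254*I*√3 ≈ 231.0 + 439.94*I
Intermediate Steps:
z(W) = -1 (z(W) = 3 - 1*4 = 3 - 4 = -1)
T(o) = I*√3 (T(o) = √(-1 - 2) = √(-3) = I*√3)
v(B) = -I*√3
l + v(A)*(-254) = 231 - I*√3*(-254) = 231 + 254*I*√3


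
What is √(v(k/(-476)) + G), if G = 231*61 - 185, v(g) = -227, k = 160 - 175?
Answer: √13679 ≈ 116.96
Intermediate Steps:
k = -15
G = 13906 (G = 14091 - 185 = 13906)
√(v(k/(-476)) + G) = √(-227 + 13906) = √13679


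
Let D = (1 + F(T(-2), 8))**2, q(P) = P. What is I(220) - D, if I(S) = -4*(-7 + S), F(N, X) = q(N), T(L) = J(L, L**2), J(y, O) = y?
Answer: -853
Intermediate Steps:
T(L) = L
F(N, X) = N
I(S) = 28 - 4*S
D = 1 (D = (1 - 2)**2 = (-1)**2 = 1)
I(220) - D = (28 - 4*220) - 1*1 = (28 - 880) - 1 = -852 - 1 = -853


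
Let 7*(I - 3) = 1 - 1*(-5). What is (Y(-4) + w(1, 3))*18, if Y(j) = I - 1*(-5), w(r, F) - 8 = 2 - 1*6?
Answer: 1620/7 ≈ 231.43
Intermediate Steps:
I = 27/7 (I = 3 + (1 - 1*(-5))/7 = 3 + (1 + 5)/7 = 3 + (1/7)*6 = 3 + 6/7 = 27/7 ≈ 3.8571)
w(r, F) = 4 (w(r, F) = 8 + (2 - 1*6) = 8 + (2 - 6) = 8 - 4 = 4)
Y(j) = 62/7 (Y(j) = 27/7 - 1*(-5) = 27/7 + 5 = 62/7)
(Y(-4) + w(1, 3))*18 = (62/7 + 4)*18 = (90/7)*18 = 1620/7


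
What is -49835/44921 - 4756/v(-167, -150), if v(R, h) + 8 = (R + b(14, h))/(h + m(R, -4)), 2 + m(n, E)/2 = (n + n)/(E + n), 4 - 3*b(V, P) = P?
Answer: 5474147153401/8335046629 ≈ 656.76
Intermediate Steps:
b(V, P) = 4/3 - P/3
m(n, E) = -4 + 4*n/(E + n) (m(n, E) = -4 + 2*((n + n)/(E + n)) = -4 + 2*((2*n)/(E + n)) = -4 + 2*(2*n/(E + n)) = -4 + 4*n/(E + n))
v(R, h) = -8 + (4/3 + R - h/3)/(h + 16/(-4 + R)) (v(R, h) = -8 + (R + (4/3 - h/3))/(h - 4*(-4)/(-4 + R)) = -8 + (4/3 + R - h/3)/(h + 16/(-4 + R)))
-49835/44921 - 4756/v(-167, -150) = -49835/44921 - 4756*3*(16 - 150*(-4 - 167))/(-384 + (-4 - 167)*(4 - 25*(-150) + 3*(-167))) = -49835*1/44921 - 4756*3*(16 - 150*(-171))/(-384 - 171*(4 + 3750 - 501)) = -49835/44921 - 4756*3*(16 + 25650)/(-384 - 171*3253) = -49835/44921 - 4756*76998/(-384 - 556263) = -49835/44921 - 4756/((1/3)*(1/25666)*(-556647)) = -49835/44921 - 4756/(-185549/25666) = -49835/44921 - 4756*(-25666/185549) = -49835/44921 + 122067496/185549 = 5474147153401/8335046629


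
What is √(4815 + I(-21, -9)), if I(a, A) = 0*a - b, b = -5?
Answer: 2*√1205 ≈ 69.426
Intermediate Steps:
I(a, A) = 5 (I(a, A) = 0*a - 1*(-5) = 0 + 5 = 5)
√(4815 + I(-21, -9)) = √(4815 + 5) = √4820 = 2*√1205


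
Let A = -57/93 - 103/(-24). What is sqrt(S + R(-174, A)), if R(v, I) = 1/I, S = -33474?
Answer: I*sqrt(250757354778)/2737 ≈ 182.96*I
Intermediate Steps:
A = 2737/744 (A = -57*1/93 - 103*(-1/24) = -19/31 + 103/24 = 2737/744 ≈ 3.6788)
sqrt(S + R(-174, A)) = sqrt(-33474 + 1/(2737/744)) = sqrt(-33474 + 744/2737) = sqrt(-91617594/2737) = I*sqrt(250757354778)/2737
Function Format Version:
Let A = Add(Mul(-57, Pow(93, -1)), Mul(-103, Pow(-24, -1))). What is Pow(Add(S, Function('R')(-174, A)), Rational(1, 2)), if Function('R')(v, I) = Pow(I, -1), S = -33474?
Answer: Mul(Rational(1, 2737), I, Pow(250757354778, Rational(1, 2))) ≈ Mul(182.96, I)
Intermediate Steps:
A = Rational(2737, 744) (A = Add(Mul(-57, Rational(1, 93)), Mul(-103, Rational(-1, 24))) = Add(Rational(-19, 31), Rational(103, 24)) = Rational(2737, 744) ≈ 3.6788)
Pow(Add(S, Function('R')(-174, A)), Rational(1, 2)) = Pow(Add(-33474, Pow(Rational(2737, 744), -1)), Rational(1, 2)) = Pow(Add(-33474, Rational(744, 2737)), Rational(1, 2)) = Pow(Rational(-91617594, 2737), Rational(1, 2)) = Mul(Rational(1, 2737), I, Pow(250757354778, Rational(1, 2)))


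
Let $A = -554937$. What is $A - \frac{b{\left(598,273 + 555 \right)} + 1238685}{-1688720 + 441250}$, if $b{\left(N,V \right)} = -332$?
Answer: $- \frac{692266021037}{1247470} \approx -5.5494 \cdot 10^{5}$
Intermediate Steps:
$A - \frac{b{\left(598,273 + 555 \right)} + 1238685}{-1688720 + 441250} = -554937 - \frac{-332 + 1238685}{-1688720 + 441250} = -554937 - \frac{1238353}{-1247470} = -554937 - 1238353 \left(- \frac{1}{1247470}\right) = -554937 - - \frac{1238353}{1247470} = -554937 + \frac{1238353}{1247470} = - \frac{692266021037}{1247470}$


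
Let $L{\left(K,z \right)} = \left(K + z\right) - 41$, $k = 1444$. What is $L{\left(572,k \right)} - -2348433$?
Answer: $2350408$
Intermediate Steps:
$L{\left(K,z \right)} = -41 + K + z$
$L{\left(572,k \right)} - -2348433 = \left(-41 + 572 + 1444\right) - -2348433 = 1975 + 2348433 = 2350408$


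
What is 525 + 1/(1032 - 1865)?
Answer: 437324/833 ≈ 525.00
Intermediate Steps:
525 + 1/(1032 - 1865) = 525 + 1/(-833) = 525 - 1/833 = 437324/833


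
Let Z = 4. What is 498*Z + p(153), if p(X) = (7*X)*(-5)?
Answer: -3363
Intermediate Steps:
p(X) = -35*X
498*Z + p(153) = 498*4 - 35*153 = 1992 - 5355 = -3363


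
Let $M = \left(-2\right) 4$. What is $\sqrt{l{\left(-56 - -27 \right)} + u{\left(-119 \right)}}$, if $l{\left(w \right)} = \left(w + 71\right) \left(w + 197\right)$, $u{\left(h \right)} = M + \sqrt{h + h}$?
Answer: $\sqrt{7048 + i \sqrt{238}} \approx 83.952 + 0.0919 i$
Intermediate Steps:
$M = -8$
$u{\left(h \right)} = -8 + \sqrt{2} \sqrt{h}$ ($u{\left(h \right)} = -8 + \sqrt{h + h} = -8 + \sqrt{2 h} = -8 + \sqrt{2} \sqrt{h}$)
$l{\left(w \right)} = \left(71 + w\right) \left(197 + w\right)$
$\sqrt{l{\left(-56 - -27 \right)} + u{\left(-119 \right)}} = \sqrt{\left(13987 + \left(-56 - -27\right)^{2} + 268 \left(-56 - -27\right)\right) - \left(8 - \sqrt{2} \sqrt{-119}\right)} = \sqrt{\left(13987 + \left(-56 + 27\right)^{2} + 268 \left(-56 + 27\right)\right) - \left(8 - \sqrt{2} i \sqrt{119}\right)} = \sqrt{\left(13987 + \left(-29\right)^{2} + 268 \left(-29\right)\right) - \left(8 - i \sqrt{238}\right)} = \sqrt{\left(13987 + 841 - 7772\right) - \left(8 - i \sqrt{238}\right)} = \sqrt{7056 - \left(8 - i \sqrt{238}\right)} = \sqrt{7048 + i \sqrt{238}}$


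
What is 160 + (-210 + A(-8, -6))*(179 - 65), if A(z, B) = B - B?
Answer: -23780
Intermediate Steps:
A(z, B) = 0
160 + (-210 + A(-8, -6))*(179 - 65) = 160 + (-210 + 0)*(179 - 65) = 160 - 210*114 = 160 - 23940 = -23780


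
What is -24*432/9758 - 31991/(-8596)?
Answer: 15931775/5991412 ≈ 2.6591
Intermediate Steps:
-24*432/9758 - 31991/(-8596) = -10368*1/9758 - 31991*(-1/8596) = -5184/4879 + 31991/8596 = 15931775/5991412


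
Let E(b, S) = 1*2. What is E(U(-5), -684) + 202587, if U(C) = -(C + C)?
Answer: 202589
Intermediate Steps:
U(C) = -2*C
E(b, S) = 2
E(U(-5), -684) + 202587 = 2 + 202587 = 202589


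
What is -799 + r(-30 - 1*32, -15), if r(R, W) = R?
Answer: -861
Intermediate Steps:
-799 + r(-30 - 1*32, -15) = -799 + (-30 - 1*32) = -799 + (-30 - 32) = -799 - 62 = -861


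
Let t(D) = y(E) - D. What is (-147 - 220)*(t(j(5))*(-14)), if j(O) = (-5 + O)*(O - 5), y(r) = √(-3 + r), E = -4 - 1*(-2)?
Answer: 5138*I*√5 ≈ 11489.0*I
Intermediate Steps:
E = -2 (E = -4 + 2 = -2)
j(O) = (-5 + O)² (j(O) = (-5 + O)*(-5 + O) = (-5 + O)²)
t(D) = -D + I*√5 (t(D) = √(-3 - 2) - D = √(-5) - D = I*√5 - D = -D + I*√5)
(-147 - 220)*(t(j(5))*(-14)) = (-147 - 220)*((-(-5 + 5)² + I*√5)*(-14)) = -367*(-1*0² + I*√5)*(-14) = -367*(-1*0 + I*√5)*(-14) = -367*(0 + I*√5)*(-14) = -367*I*√5*(-14) = -(-5138)*I*√5 = 5138*I*√5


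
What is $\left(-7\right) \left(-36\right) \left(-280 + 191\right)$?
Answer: $-22428$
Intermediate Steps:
$\left(-7\right) \left(-36\right) \left(-280 + 191\right) = 252 \left(-89\right) = -22428$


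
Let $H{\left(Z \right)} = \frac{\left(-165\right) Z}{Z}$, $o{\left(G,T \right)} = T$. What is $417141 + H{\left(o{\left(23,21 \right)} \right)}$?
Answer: $416976$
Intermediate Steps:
$H{\left(Z \right)} = -165$
$417141 + H{\left(o{\left(23,21 \right)} \right)} = 417141 - 165 = 416976$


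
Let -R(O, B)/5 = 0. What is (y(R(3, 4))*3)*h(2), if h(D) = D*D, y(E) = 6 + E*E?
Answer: 72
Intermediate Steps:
R(O, B) = 0 (R(O, B) = -5*0 = 0)
y(E) = 6 + E²
h(D) = D²
(y(R(3, 4))*3)*h(2) = ((6 + 0²)*3)*2² = ((6 + 0)*3)*4 = (6*3)*4 = 18*4 = 72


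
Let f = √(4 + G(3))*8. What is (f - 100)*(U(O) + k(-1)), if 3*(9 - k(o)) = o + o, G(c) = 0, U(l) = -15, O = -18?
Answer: 448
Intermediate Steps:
k(o) = 9 - 2*o/3 (k(o) = 9 - (o + o)/3 = 9 - 2*o/3)
f = 16 (f = √(4 + 0)*8 = √4*8 = 2*8 = 16)
(f - 100)*(U(O) + k(-1)) = (16 - 100)*(-15 + (9 - ⅔*(-1))) = -84*(-15 + (9 + ⅔)) = -84*(-15 + 29/3) = -84*(-16/3) = 448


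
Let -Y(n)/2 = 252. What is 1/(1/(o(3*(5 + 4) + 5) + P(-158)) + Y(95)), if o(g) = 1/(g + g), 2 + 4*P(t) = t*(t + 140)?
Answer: -45473/22918328 ≈ -0.0019841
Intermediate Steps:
Y(n) = -504 (Y(n) = -2*252 = -504)
P(t) = -½ + t*(140 + t)/4 (P(t) = -½ + (t*(t + 140))/4 = -½ + (t*(140 + t))/4 = -½ + t*(140 + t)/4)
o(g) = 1/(2*g)
1/(1/(o(3*(5 + 4) + 5) + P(-158)) + Y(95)) = 1/(1/(1/(2*(3*(5 + 4) + 5)) + (-½ + 35*(-158) + (¼)*(-158)²)) - 504) = 1/(1/(1/(2*(3*9 + 5)) + (-½ - 5530 + (¼)*24964)) - 504) = 1/(1/(1/(2*(27 + 5)) + (-½ - 5530 + 6241)) - 504) = 1/(1/((½)/32 + 1421/2) - 504) = 1/(1/((½)*(1/32) + 1421/2) - 504) = 1/(1/(1/64 + 1421/2) - 504) = 1/(1/(45473/64) - 504) = 1/(64/45473 - 504) = 1/(-22918328/45473) = -45473/22918328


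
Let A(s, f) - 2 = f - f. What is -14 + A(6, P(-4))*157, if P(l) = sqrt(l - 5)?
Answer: 300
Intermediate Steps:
P(l) = sqrt(-5 + l)
A(s, f) = 2 (A(s, f) = 2 + (f - f) = 2 + 0 = 2)
-14 + A(6, P(-4))*157 = -14 + 2*157 = -14 + 314 = 300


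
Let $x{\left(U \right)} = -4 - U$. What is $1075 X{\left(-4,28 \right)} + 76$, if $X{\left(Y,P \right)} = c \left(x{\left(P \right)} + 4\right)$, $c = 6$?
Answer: $-180524$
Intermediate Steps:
$X{\left(Y,P \right)} = - 6 P$ ($X{\left(Y,P \right)} = 6 \left(\left(-4 - P\right) + 4\right) = 6 \left(- P\right) = - 6 P$)
$1075 X{\left(-4,28 \right)} + 76 = 1075 \left(\left(-6\right) 28\right) + 76 = 1075 \left(-168\right) + 76 = -180600 + 76 = -180524$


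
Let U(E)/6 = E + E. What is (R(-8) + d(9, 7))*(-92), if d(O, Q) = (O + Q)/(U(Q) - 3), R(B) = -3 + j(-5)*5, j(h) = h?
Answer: 207184/81 ≈ 2557.8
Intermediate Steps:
U(E) = 12*E (U(E) = 6*(E + E) = 6*(2*E) = 12*E)
R(B) = -28 (R(B) = -3 - 5*5 = -3 - 25 = -28)
d(O, Q) = (O + Q)/(-3 + 12*Q) (d(O, Q) = (O + Q)/(12*Q - 3) = (O + Q)/(-3 + 12*Q))
(R(-8) + d(9, 7))*(-92) = (-28 + (9 + 7)/(3*(-1 + 4*7)))*(-92) = (-28 + (1/3)*16/(-1 + 28))*(-92) = (-28 + (1/3)*16/27)*(-92) = (-28 + (1/3)*(1/27)*16)*(-92) = (-28 + 16/81)*(-92) = -2252/81*(-92) = 207184/81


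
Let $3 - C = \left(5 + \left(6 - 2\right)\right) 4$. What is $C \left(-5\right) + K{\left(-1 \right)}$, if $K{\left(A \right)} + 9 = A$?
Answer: $155$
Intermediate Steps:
$K{\left(A \right)} = -9 + A$
$C = -33$ ($C = 3 - \left(5 + \left(6 - 2\right)\right) 4 = 3 - \left(5 + 4\right) 4 = 3 - 9 \cdot 4 = 3 - 36 = -33$)
$C \left(-5\right) + K{\left(-1 \right)} = \left(-33\right) \left(-5\right) - 10 = 165 - 10 = 155$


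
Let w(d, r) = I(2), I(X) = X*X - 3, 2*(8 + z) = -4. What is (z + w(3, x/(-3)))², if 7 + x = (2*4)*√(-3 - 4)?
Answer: 81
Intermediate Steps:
z = -10 (z = -8 + (½)*(-4) = -8 - 2 = -10)
I(X) = -3 + X² (I(X) = X² - 3 = -3 + X²)
x = -7 + 8*I*√7 (x = -7 + (2*4)*√(-3 - 4) = -7 + 8*√(-7) = -7 + 8*(I*√7) = -7 + 8*I*√7 ≈ -7.0 + 21.166*I)
w(d, r) = 1 (w(d, r) = -3 + 2² = -3 + 4 = 1)
(z + w(3, x/(-3)))² = (-10 + 1)² = (-9)² = 81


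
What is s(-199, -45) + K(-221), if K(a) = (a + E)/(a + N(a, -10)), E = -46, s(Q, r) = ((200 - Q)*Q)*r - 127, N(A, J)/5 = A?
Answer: 1579229845/442 ≈ 3.5729e+6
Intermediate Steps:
N(A, J) = 5*A
s(Q, r) = -127 + Q*r*(200 - Q) (s(Q, r) = (Q*(200 - Q))*r - 127 = Q*r*(200 - Q) - 127 = -127 + Q*r*(200 - Q))
K(a) = (-46 + a)/(6*a) (K(a) = (a - 46)/(a + 5*a) = (-46 + a)/((6*a)) = (-46 + a)*(1/(6*a)) = (-46 + a)/(6*a))
s(-199, -45) + K(-221) = (-127 - 1*(-45)*(-199)**2 + 200*(-199)*(-45)) + (1/6)*(-46 - 221)/(-221) = (-127 - 1*(-45)*39601 + 1791000) + (1/6)*(-1/221)*(-267) = (-127 + 1782045 + 1791000) + 89/442 = 3572918 + 89/442 = 1579229845/442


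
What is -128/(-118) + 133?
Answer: 7911/59 ≈ 134.08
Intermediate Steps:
-128/(-118) + 133 = -1/118*(-128) + 133 = 64/59 + 133 = 7911/59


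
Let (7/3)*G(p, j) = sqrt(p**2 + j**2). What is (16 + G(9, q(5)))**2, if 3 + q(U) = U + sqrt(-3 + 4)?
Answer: 13354/49 + 288*sqrt(10)/7 ≈ 402.64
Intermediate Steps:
q(U) = -2 + U (q(U) = -3 + (U + sqrt(-3 + 4)) = -3 + (U + sqrt(1)) = -3 + (U + 1) = -3 + (1 + U) = -2 + U)
G(p, j) = 3*sqrt(j**2 + p**2)/7 (G(p, j) = 3*sqrt(p**2 + j**2)/7 = 3*sqrt(j**2 + p**2)/7)
(16 + G(9, q(5)))**2 = (16 + 3*sqrt((-2 + 5)**2 + 9**2)/7)**2 = (16 + 3*sqrt(3**2 + 81)/7)**2 = (16 + 3*sqrt(9 + 81)/7)**2 = (16 + 3*sqrt(90)/7)**2 = (16 + 3*(3*sqrt(10))/7)**2 = (16 + 9*sqrt(10)/7)**2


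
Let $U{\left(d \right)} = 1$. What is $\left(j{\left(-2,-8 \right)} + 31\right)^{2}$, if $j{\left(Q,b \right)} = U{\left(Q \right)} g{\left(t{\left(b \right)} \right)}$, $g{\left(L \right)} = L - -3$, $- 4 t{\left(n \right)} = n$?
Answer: $1296$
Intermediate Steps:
$t{\left(n \right)} = - \frac{n}{4}$
$g{\left(L \right)} = 3 + L$ ($g{\left(L \right)} = L + 3 = 3 + L$)
$j{\left(Q,b \right)} = 3 - \frac{b}{4}$ ($j{\left(Q,b \right)} = 1 \left(3 - \frac{b}{4}\right) = 3 - \frac{b}{4}$)
$\left(j{\left(-2,-8 \right)} + 31\right)^{2} = \left(\left(3 - -2\right) + 31\right)^{2} = \left(\left(3 + 2\right) + 31\right)^{2} = \left(5 + 31\right)^{2} = 36^{2} = 1296$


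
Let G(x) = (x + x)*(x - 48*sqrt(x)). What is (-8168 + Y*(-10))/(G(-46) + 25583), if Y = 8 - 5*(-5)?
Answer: -253367870/1785982801 + 37527168*I*sqrt(46)/1785982801 ≈ -0.14186 + 0.14251*I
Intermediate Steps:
G(x) = 2*x*(x - 48*sqrt(x)) (G(x) = (2*x)*(x - 48*sqrt(x)) = 2*x*(x - 48*sqrt(x)))
Y = 33 (Y = 8 + 25 = 33)
(-8168 + Y*(-10))/(G(-46) + 25583) = (-8168 + 33*(-10))/((-(-4416)*I*sqrt(46) + 2*(-46)**2) + 25583) = (-8168 - 330)/((-(-4416)*I*sqrt(46) + 2*2116) + 25583) = -8498/((4416*I*sqrt(46) + 4232) + 25583) = -8498/((4232 + 4416*I*sqrt(46)) + 25583) = -8498/(29815 + 4416*I*sqrt(46))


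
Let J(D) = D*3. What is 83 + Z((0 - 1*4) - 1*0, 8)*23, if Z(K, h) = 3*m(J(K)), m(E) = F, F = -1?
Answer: 14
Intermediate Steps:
J(D) = 3*D
m(E) = -1
Z(K, h) = -3 (Z(K, h) = 3*(-1) = -3)
83 + Z((0 - 1*4) - 1*0, 8)*23 = 83 - 3*23 = 83 - 69 = 14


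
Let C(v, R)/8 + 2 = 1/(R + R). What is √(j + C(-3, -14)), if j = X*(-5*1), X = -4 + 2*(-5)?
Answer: 2*√658/7 ≈ 7.3290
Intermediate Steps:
X = -14 (X = -4 - 10 = -14)
j = 70 (j = -(-70) = -14*(-5) = 70)
C(v, R) = -16 + 4/R (C(v, R) = -16 + 8/(R + R) = -16 + 8/((2*R)) = -16 + 8*(1/(2*R)) = -16 + 4/R)
√(j + C(-3, -14)) = √(70 + (-16 + 4/(-14))) = √(70 + (-16 + 4*(-1/14))) = √(70 + (-16 - 2/7)) = √(70 - 114/7) = √(376/7) = 2*√658/7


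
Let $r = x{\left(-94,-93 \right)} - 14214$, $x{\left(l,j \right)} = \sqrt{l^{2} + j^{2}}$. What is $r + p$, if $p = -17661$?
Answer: $-31875 + \sqrt{17485} \approx -31743.0$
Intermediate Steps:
$x{\left(l,j \right)} = \sqrt{j^{2} + l^{2}}$
$r = -14214 + \sqrt{17485}$ ($r = \sqrt{\left(-93\right)^{2} + \left(-94\right)^{2}} - 14214 = \sqrt{8649 + 8836} - 14214 = \sqrt{17485} - 14214 = -14214 + \sqrt{17485} \approx -14082.0$)
$r + p = \left(-14214 + \sqrt{17485}\right) - 17661 = -31875 + \sqrt{17485}$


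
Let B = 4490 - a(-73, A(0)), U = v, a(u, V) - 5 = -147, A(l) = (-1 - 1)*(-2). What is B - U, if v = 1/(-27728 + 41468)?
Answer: 63643679/13740 ≈ 4632.0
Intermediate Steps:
A(l) = 4 (A(l) = -2*(-2) = 4)
a(u, V) = -142 (a(u, V) = 5 - 147 = -142)
v = 1/13740 ≈ 7.2780e-5
U = 1/13740 ≈ 7.2780e-5
B = 4632 (B = 4490 - 1*(-142) = 4490 + 142 = 4632)
B - U = 4632 - 1*1/13740 = 4632 - 1/13740 = 63643679/13740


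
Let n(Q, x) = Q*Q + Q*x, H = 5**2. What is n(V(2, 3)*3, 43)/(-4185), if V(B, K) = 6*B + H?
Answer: -5698/1395 ≈ -4.0846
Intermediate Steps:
H = 25
V(B, K) = 25 + 6*B (V(B, K) = 6*B + 25 = 25 + 6*B)
n(Q, x) = Q**2 + Q*x
n(V(2, 3)*3, 43)/(-4185) = (((25 + 6*2)*3)*((25 + 6*2)*3 + 43))/(-4185) = (((25 + 12)*3)*((25 + 12)*3 + 43))*(-1/4185) = ((37*3)*(37*3 + 43))*(-1/4185) = (111*(111 + 43))*(-1/4185) = (111*154)*(-1/4185) = 17094*(-1/4185) = -5698/1395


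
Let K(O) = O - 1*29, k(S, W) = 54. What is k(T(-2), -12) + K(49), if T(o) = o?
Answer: 74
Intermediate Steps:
K(O) = -29 + O (K(O) = O - 29 = -29 + O)
k(T(-2), -12) + K(49) = 54 + (-29 + 49) = 54 + 20 = 74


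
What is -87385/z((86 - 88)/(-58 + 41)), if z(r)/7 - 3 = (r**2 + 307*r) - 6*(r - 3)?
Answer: -25254265/114149 ≈ -221.24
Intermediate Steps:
z(r) = 147 + 7*r**2 + 2107*r (z(r) = 21 + 7*((r**2 + 307*r) - 6*(r - 3)) = 21 + 7*((r**2 + 307*r) - 6*(-3 + r)) = 21 + 7*((r**2 + 307*r) + (18 - 6*r)) = 21 + 7*(18 + r**2 + 301*r) = 21 + (126 + 7*r**2 + 2107*r) = 147 + 7*r**2 + 2107*r)
-87385/z((86 - 88)/(-58 + 41)) = -87385/(147 + 7*((86 - 88)/(-58 + 41))**2 + 2107*((86 - 88)/(-58 + 41))) = -87385/(147 + 7*(-2/(-17))**2 + 2107*(-2/(-17))) = -87385/(147 + 7*(-2*(-1/17))**2 + 2107*(-2*(-1/17))) = -87385/(147 + 7*(2/17)**2 + 2107*(2/17)) = -87385/(147 + 7*(4/289) + 4214/17) = -87385/(147 + 28/289 + 4214/17) = -87385/114149/289 = -87385*289/114149 = -25254265/114149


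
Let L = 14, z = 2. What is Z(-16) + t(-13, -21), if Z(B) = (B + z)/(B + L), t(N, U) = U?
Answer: -14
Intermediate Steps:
Z(B) = (2 + B)/(14 + B) (Z(B) = (B + 2)/(B + 14) = (2 + B)/(14 + B))
Z(-16) + t(-13, -21) = (2 - 16)/(14 - 16) - 21 = -14/(-2) - 21 = -½*(-14) - 21 = 7 - 21 = -14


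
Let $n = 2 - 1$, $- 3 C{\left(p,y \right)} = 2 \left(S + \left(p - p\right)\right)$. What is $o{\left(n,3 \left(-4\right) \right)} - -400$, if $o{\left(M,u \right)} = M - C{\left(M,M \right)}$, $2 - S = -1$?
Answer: $403$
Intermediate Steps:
$S = 3$ ($S = 2 - -1 = 2 + 1 = 3$)
$C{\left(p,y \right)} = -2$ ($C{\left(p,y \right)} = - \frac{2 \left(3 + \left(p - p\right)\right)}{3} = - \frac{2 \left(3 + 0\right)}{3} = - \frac{2 \cdot 3}{3} = \left(- \frac{1}{3}\right) 6 = -2$)
$n = 1$ ($n = 2 - 1 = 1$)
$o{\left(M,u \right)} = 2 + M$ ($o{\left(M,u \right)} = M - -2 = M + 2 = 2 + M$)
$o{\left(n,3 \left(-4\right) \right)} - -400 = \left(2 + 1\right) - -400 = 3 + 400 = 403$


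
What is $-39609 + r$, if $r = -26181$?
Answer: $-65790$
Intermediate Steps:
$-39609 + r = -39609 - 26181 = -65790$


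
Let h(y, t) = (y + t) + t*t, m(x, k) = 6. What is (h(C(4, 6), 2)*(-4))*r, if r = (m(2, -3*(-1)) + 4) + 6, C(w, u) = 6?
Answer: -768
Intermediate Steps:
h(y, t) = t + y + t² (h(y, t) = (t + y) + t² = t + y + t²)
r = 16 (r = (6 + 4) + 6 = 10 + 6 = 16)
(h(C(4, 6), 2)*(-4))*r = ((2 + 6 + 2²)*(-4))*16 = ((2 + 6 + 4)*(-4))*16 = (12*(-4))*16 = -48*16 = -768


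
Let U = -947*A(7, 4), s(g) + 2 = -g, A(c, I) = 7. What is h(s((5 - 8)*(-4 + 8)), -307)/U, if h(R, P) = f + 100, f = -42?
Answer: -58/6629 ≈ -0.0087494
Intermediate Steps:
s(g) = -2 - g
h(R, P) = 58 (h(R, P) = -42 + 100 = 58)
U = -6629 (U = -947*7 = -6629)
h(s((5 - 8)*(-4 + 8)), -307)/U = 58/(-6629) = 58*(-1/6629) = -58/6629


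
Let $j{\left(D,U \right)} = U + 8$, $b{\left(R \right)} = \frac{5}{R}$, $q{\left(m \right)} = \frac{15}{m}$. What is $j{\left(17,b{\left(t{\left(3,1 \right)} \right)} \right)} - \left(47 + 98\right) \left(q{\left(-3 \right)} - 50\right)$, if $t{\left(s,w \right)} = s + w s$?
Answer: $\frac{47903}{6} \approx 7983.8$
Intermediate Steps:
$t{\left(s,w \right)} = s + s w$
$j{\left(D,U \right)} = 8 + U$
$j{\left(17,b{\left(t{\left(3,1 \right)} \right)} \right)} - \left(47 + 98\right) \left(q{\left(-3 \right)} - 50\right) = \left(8 + \frac{5}{3 \left(1 + 1\right)}\right) - \left(47 + 98\right) \left(\frac{15}{-3} - 50\right) = \left(8 + \frac{5}{3 \cdot 2}\right) - 145 \left(15 \left(- \frac{1}{3}\right) - 50\right) = \left(8 + \frac{5}{6}\right) - 145 \left(-5 - 50\right) = \left(8 + 5 \cdot \frac{1}{6}\right) - 145 \left(-55\right) = \left(8 + \frac{5}{6}\right) - -7975 = \frac{53}{6} + 7975 = \frac{47903}{6}$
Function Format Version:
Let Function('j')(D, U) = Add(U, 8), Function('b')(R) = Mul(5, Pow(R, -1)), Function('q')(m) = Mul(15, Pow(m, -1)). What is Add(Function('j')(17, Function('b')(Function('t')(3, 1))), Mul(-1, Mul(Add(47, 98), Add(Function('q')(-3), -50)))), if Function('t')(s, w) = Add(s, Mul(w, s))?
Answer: Rational(47903, 6) ≈ 7983.8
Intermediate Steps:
Function('t')(s, w) = Add(s, Mul(s, w))
Function('j')(D, U) = Add(8, U)
Add(Function('j')(17, Function('b')(Function('t')(3, 1))), Mul(-1, Mul(Add(47, 98), Add(Function('q')(-3), -50)))) = Add(Add(8, Mul(5, Pow(Mul(3, Add(1, 1)), -1))), Mul(-1, Mul(Add(47, 98), Add(Mul(15, Pow(-3, -1)), -50)))) = Add(Add(8, Mul(5, Pow(Mul(3, 2), -1))), Mul(-1, Mul(145, Add(Mul(15, Rational(-1, 3)), -50)))) = Add(Add(8, Mul(5, Pow(6, -1))), Mul(-1, Mul(145, Add(-5, -50)))) = Add(Add(8, Mul(5, Rational(1, 6))), Mul(-1, Mul(145, -55))) = Add(Add(8, Rational(5, 6)), Mul(-1, -7975)) = Add(Rational(53, 6), 7975) = Rational(47903, 6)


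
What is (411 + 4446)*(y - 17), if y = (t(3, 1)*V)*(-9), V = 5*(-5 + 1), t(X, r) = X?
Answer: 2540211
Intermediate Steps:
V = -20 (V = 5*(-4) = -20)
y = 540 (y = (3*(-20))*(-9) = -60*(-9) = 540)
(411 + 4446)*(y - 17) = (411 + 4446)*(540 - 17) = 4857*523 = 2540211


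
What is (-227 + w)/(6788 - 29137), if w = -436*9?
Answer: 4151/22349 ≈ 0.18574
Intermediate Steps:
w = -3924
(-227 + w)/(6788 - 29137) = (-227 - 3924)/(6788 - 29137) = -4151/(-22349) = -4151*(-1/22349) = 4151/22349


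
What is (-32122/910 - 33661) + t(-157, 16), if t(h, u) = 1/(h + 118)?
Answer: -45995483/1365 ≈ -33696.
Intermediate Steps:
t(h, u) = 1/(118 + h)
(-32122/910 - 33661) + t(-157, 16) = (-32122/910 - 33661) + 1/(118 - 157) = (-32122*1/910 - 33661) + 1/(-39) = (-16061/455 - 33661) - 1/39 = -15331816/455 - 1/39 = -45995483/1365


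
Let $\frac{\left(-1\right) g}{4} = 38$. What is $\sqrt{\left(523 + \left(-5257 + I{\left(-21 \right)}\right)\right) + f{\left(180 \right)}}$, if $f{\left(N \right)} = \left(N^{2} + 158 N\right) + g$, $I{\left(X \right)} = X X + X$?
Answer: $\sqrt{56374} \approx 237.43$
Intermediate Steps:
$g = -152$ ($g = \left(-4\right) 38 = -152$)
$I{\left(X \right)} = X + X^{2}$ ($I{\left(X \right)} = X^{2} + X = X + X^{2}$)
$f{\left(N \right)} = -152 + N^{2} + 158 N$ ($f{\left(N \right)} = \left(N^{2} + 158 N\right) - 152 = -152 + N^{2} + 158 N$)
$\sqrt{\left(523 + \left(-5257 + I{\left(-21 \right)}\right)\right) + f{\left(180 \right)}} = \sqrt{\left(523 - \left(5257 + 21 \left(1 - 21\right)\right)\right) + \left(-152 + 180^{2} + 158 \cdot 180\right)} = \sqrt{\left(523 - 4837\right) + \left(-152 + 32400 + 28440\right)} = \sqrt{\left(523 + \left(-5257 + 420\right)\right) + 60688} = \sqrt{\left(523 - 4837\right) + 60688} = \sqrt{-4314 + 60688} = \sqrt{56374}$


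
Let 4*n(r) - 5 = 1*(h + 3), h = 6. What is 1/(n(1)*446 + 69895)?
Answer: 1/71456 ≈ 1.3995e-5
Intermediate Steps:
n(r) = 7/2 (n(r) = 5/4 + (1*(6 + 3))/4 = 5/4 + (1*9)/4 = 5/4 + (1/4)*9 = 5/4 + 9/4 = 7/2)
1/(n(1)*446 + 69895) = 1/((7/2)*446 + 69895) = 1/(1561 + 69895) = 1/71456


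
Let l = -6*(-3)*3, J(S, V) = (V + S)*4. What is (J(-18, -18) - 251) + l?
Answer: -341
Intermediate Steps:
J(S, V) = 4*S + 4*V (J(S, V) = (S + V)*4 = 4*S + 4*V)
l = 54 (l = 18*3 = 54)
(J(-18, -18) - 251) + l = ((4*(-18) + 4*(-18)) - 251) + 54 = ((-72 - 72) - 251) + 54 = (-144 - 251) + 54 = -395 + 54 = -341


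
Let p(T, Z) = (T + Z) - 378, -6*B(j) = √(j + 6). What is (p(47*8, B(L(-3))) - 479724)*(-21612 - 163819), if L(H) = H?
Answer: 88956071906 + 185431*√3/6 ≈ 8.8956e+10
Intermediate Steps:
B(j) = -√(6 + j)/6 (B(j) = -√(j + 6)/6 = -√(6 + j)/6)
p(T, Z) = -378 + T + Z
(p(47*8, B(L(-3))) - 479724)*(-21612 - 163819) = ((-378 + 47*8 - √(6 - 3)/6) - 479724)*(-21612 - 163819) = ((-378 + 376 - √3/6) - 479724)*(-185431) = ((-2 - √3/6) - 479724)*(-185431) = (-479726 - √3/6)*(-185431) = 88956071906 + 185431*√3/6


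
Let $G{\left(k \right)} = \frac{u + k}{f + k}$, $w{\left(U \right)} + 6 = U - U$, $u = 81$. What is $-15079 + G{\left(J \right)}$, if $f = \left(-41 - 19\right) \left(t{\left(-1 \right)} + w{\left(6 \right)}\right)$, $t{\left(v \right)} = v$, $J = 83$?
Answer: $- \frac{7584573}{503} \approx -15079.0$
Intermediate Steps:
$w{\left(U \right)} = -6$ ($w{\left(U \right)} = -6 + \left(U - U\right) = -6 + 0 = -6$)
$f = 420$ ($f = \left(-41 - 19\right) \left(-1 - 6\right) = \left(-60\right) \left(-7\right) = 420$)
$G{\left(k \right)} = \frac{81 + k}{420 + k}$
$-15079 + G{\left(J \right)} = -15079 + \frac{81 + 83}{420 + 83} = -15079 + \frac{1}{503} \cdot 164 = -15079 + \frac{164}{503} = - \frac{7584573}{503}$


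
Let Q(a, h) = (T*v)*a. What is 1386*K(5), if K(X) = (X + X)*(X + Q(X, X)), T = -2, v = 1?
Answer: -69300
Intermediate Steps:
Q(a, h) = -2*a (Q(a, h) = (-2*1)*a = -2*a)
K(X) = -2*X² (K(X) = (X + X)*(X - 2*X) = (2*X)*(-X) = -2*X²)
1386*K(5) = 1386*(-2*5²) = 1386*(-2*25) = 1386*(-50) = -69300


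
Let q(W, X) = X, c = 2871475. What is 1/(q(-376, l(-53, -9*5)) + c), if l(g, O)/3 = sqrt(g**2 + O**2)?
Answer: 2871475/8245368632119 - 3*sqrt(4834)/8245368632119 ≈ 3.4823e-7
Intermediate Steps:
l(g, O) = 3*sqrt(O**2 + g**2) (l(g, O) = 3*sqrt(g**2 + O**2) = 3*sqrt(O**2 + g**2))
1/(q(-376, l(-53, -9*5)) + c) = 1/(3*sqrt((-9*5)**2 + (-53)**2) + 2871475) = 1/(3*sqrt((-45)**2 + 2809) + 2871475) = 1/(3*sqrt(2025 + 2809) + 2871475) = 1/(3*sqrt(4834) + 2871475) = 1/(2871475 + 3*sqrt(4834))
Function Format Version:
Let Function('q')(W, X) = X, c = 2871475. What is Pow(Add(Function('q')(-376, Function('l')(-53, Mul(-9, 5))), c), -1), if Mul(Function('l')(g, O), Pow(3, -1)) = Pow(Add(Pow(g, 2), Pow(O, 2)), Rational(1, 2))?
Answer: Add(Rational(2871475, 8245368632119), Mul(Rational(-3, 8245368632119), Pow(4834, Rational(1, 2)))) ≈ 3.4823e-7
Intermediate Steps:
Function('l')(g, O) = Mul(3, Pow(Add(Pow(O, 2), Pow(g, 2)), Rational(1, 2))) (Function('l')(g, O) = Mul(3, Pow(Add(Pow(g, 2), Pow(O, 2)), Rational(1, 2))) = Mul(3, Pow(Add(Pow(O, 2), Pow(g, 2)), Rational(1, 2))))
Pow(Add(Function('q')(-376, Function('l')(-53, Mul(-9, 5))), c), -1) = Pow(Add(Mul(3, Pow(Add(Pow(Mul(-9, 5), 2), Pow(-53, 2)), Rational(1, 2))), 2871475), -1) = Pow(Add(Mul(3, Pow(Add(Pow(-45, 2), 2809), Rational(1, 2))), 2871475), -1) = Pow(Add(Mul(3, Pow(Add(2025, 2809), Rational(1, 2))), 2871475), -1) = Pow(Add(Mul(3, Pow(4834, Rational(1, 2))), 2871475), -1) = Pow(Add(2871475, Mul(3, Pow(4834, Rational(1, 2)))), -1)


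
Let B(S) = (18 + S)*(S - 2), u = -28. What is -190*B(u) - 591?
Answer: -57591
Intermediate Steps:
B(S) = (-2 + S)*(18 + S) (B(S) = (18 + S)*(-2 + S) = (-2 + S)*(18 + S))
-190*B(u) - 591 = -190*(-36 + (-28)² + 16*(-28)) - 591 = -190*(-36 + 784 - 448) - 591 = -190*300 - 591 = -57000 - 591 = -57591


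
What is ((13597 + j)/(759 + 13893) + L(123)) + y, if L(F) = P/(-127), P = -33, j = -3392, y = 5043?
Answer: 9385814123/1860804 ≈ 5044.0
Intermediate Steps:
L(F) = 33/127 (L(F) = -33/(-127) = -33*(-1/127) = 33/127)
((13597 + j)/(759 + 13893) + L(123)) + y = ((13597 - 3392)/(759 + 13893) + 33/127) + 5043 = (10205/14652 + 33/127) + 5043 = 1779551/1860804 + 5043 = 9385814123/1860804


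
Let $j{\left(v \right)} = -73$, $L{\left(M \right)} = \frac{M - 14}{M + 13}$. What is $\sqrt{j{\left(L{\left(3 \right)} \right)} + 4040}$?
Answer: $\sqrt{3967} \approx 62.984$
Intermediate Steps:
$L{\left(M \right)} = \frac{-14 + M}{13 + M}$
$\sqrt{j{\left(L{\left(3 \right)} \right)} + 4040} = \sqrt{-73 + 4040} = \sqrt{3967}$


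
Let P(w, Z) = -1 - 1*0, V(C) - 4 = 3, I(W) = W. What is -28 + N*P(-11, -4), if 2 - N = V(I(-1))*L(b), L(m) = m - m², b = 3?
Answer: -72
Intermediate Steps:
V(C) = 7 (V(C) = 4 + 3 = 7)
N = 44 (N = 2 - 7*3*(1 - 1*3) = 2 - 7*3*(1 - 3) = 2 - 7*3*(-2) = 2 - 7*(-6) = 2 - 1*(-42) = 2 + 42 = 44)
P(w, Z) = -1 (P(w, Z) = -1 + 0 = -1)
-28 + N*P(-11, -4) = -28 + 44*(-1) = -28 - 44 = -72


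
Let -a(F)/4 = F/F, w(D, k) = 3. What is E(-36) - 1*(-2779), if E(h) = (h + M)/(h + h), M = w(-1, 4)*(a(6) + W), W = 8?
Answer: 8338/3 ≈ 2779.3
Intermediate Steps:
a(F) = -4 (a(F) = -4*F/F = -4*1 = -4)
M = 12 (M = 3*(-4 + 8) = 3*4 = 12)
E(h) = (12 + h)/(2*h) (E(h) = (h + 12)/(h + h) = (12 + h)/((2*h)) = (12 + h)*(1/(2*h)) = (12 + h)/(2*h))
E(-36) - 1*(-2779) = (½)*(12 - 36)/(-36) - 1*(-2779) = (½)*(-1/36)*(-24) + 2779 = ⅓ + 2779 = 8338/3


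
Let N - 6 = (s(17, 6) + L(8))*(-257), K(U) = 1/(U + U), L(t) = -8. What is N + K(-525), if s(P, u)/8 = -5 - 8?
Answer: 30229499/1050 ≈ 28790.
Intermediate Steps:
s(P, u) = -104 (s(P, u) = 8*(-5 - 8) = 8*(-13) = -104)
K(U) = 1/(2*U)
N = 28790 (N = 6 + (-104 - 8)*(-257) = 6 - 112*(-257) = 6 + 28784 = 28790)
N + K(-525) = 28790 + (½)/(-525) = 28790 + (½)*(-1/525) = 28790 - 1/1050 = 30229499/1050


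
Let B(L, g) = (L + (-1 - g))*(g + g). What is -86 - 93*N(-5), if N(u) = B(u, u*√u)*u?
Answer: 116164 + 27900*I*√5 ≈ 1.1616e+5 + 62386.0*I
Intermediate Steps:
B(L, g) = 2*g*(-1 + L - g) (B(L, g) = (-1 + L - g)*(2*g) = 2*g*(-1 + L - g))
N(u) = 2*u^(5/2)*(-1 + u - u^(3/2)) (N(u) = (2*(u*√u)*(-1 + u - u*√u))*u = (2*u^(3/2)*(-1 + u - u^(3/2)))*u = 2*u^(5/2)*(-1 + u - u^(3/2)))
-86 - 93*N(-5) = -86 - 186*(-5)^(5/2)*(-1 - 5 - (-5)^(3/2)) = -86 - 186*25*I*√5*(-1 - 5 - (-5)*I*√5) = -86 - 186*25*I*√5*(-1 - 5 + 5*I*√5) = -86 - 186*25*I*√5*(-6 + 5*I*√5) = -86 - 4650*I*√5*(-6 + 5*I*√5)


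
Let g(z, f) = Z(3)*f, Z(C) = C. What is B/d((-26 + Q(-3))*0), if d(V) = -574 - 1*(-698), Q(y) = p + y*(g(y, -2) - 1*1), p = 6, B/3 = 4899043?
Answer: 14697129/124 ≈ 1.1853e+5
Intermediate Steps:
B = 14697129 (B = 3*4899043 = 14697129)
g(z, f) = 3*f
Q(y) = 6 - 7*y (Q(y) = 6 + y*(3*(-2) - 1*1) = 6 + y*(-6 - 1) = 6 + y*(-7) = 6 - 7*y)
d(V) = 124 (d(V) = -574 + 698 = 124)
B/d((-26 + Q(-3))*0) = 14697129/124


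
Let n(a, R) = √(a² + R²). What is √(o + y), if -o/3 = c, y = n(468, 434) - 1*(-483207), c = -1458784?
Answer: √(4859559 + 2*√101845) ≈ 2204.6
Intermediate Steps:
n(a, R) = √(R² + a²)
y = 483207 + 2*√101845 (y = √(434² + 468²) - 1*(-483207) = √(188356 + 219024) + 483207 = √407380 + 483207 = 2*√101845 + 483207 = 483207 + 2*√101845 ≈ 4.8385e+5)
o = 4376352 (o = -3*(-1458784) = 4376352)
√(o + y) = √(4376352 + (483207 + 2*√101845)) = √(4859559 + 2*√101845)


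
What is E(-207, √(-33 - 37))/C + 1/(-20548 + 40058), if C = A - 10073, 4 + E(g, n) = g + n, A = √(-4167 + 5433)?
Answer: 41568076593/1979563869130 + 211*√1266/101464063 - 10073*I*√70/101464063 - 2*I*√22155/101464063 ≈ 0.021073 - 0.00083354*I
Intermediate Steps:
A = √1266 ≈ 35.581
E(g, n) = -4 + g + n (E(g, n) = -4 + (g + n) = -4 + g + n)
C = -10073 + √1266 (C = √1266 - 10073 = -10073 + √1266 ≈ -10037.)
E(-207, √(-33 - 37))/C + 1/(-20548 + 40058) = (-4 - 207 + √(-33 - 37))/(-10073 + √1266) + 1/(-20548 + 40058) = (-4 - 207 + √(-70))/(-10073 + √1266) + 1/19510 = (-4 - 207 + I*√70)/(-10073 + √1266) + 1/19510 = (-211 + I*√70)/(-10073 + √1266) + 1/19510 = 1/19510 + (-211 + I*√70)/(-10073 + √1266)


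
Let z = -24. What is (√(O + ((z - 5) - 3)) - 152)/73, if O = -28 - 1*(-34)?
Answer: -152/73 + I*√26/73 ≈ -2.0822 + 0.06985*I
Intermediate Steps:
O = 6 (O = -28 + 34 = 6)
(√(O + ((z - 5) - 3)) - 152)/73 = (√(6 + ((-24 - 5) - 3)) - 152)/73 = (√(6 + (-29 - 3)) - 152)/73 = (√(6 - 32) - 152)/73 = (√(-26) - 152)/73 = (I*√26 - 152)/73 = (-152 + I*√26)/73 = -152/73 + I*√26/73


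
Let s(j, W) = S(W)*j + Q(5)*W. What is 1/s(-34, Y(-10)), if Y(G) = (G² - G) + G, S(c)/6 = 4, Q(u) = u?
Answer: -1/316 ≈ -0.0031646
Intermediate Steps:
S(c) = 24 (S(c) = 6*4 = 24)
Y(G) = G²
s(j, W) = 5*W + 24*j (s(j, W) = 24*j + 5*W = 5*W + 24*j)
1/s(-34, Y(-10)) = 1/(5*(-10)² + 24*(-34)) = 1/(5*100 - 816) = 1/(500 - 816) = 1/(-316) = -1/316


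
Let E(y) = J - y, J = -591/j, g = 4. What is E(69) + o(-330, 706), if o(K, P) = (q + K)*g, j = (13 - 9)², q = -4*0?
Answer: -22815/16 ≈ -1425.9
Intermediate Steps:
q = 0
j = 16 (j = 4² = 16)
J = -591/16 ≈ -36.938
o(K, P) = 4*K (o(K, P) = (0 + K)*4 = K*4 = 4*K)
E(y) = -591/16 - y
E(69) + o(-330, 706) = (-591/16 - 1*69) + 4*(-330) = (-591/16 - 69) - 1320 = -1695/16 - 1320 = -22815/16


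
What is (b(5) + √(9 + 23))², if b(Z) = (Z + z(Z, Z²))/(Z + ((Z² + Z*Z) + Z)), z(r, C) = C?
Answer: 129/4 + 4*√2 ≈ 37.907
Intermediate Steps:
b(Z) = (Z + Z²)/(2*Z + 2*Z²) (b(Z) = (Z + Z²)/(Z + ((Z² + Z*Z) + Z)) = (Z + Z²)/(Z + ((Z² + Z²) + Z)) = (Z + Z²)/(Z + (2*Z² + Z)) = (Z + Z²)/(Z + (Z + 2*Z²)) = (Z + Z²)/(2*Z + 2*Z²))
(b(5) + √(9 + 23))² = (½ + √(9 + 23))² = (½ + √32)² = (½ + 4*√2)²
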